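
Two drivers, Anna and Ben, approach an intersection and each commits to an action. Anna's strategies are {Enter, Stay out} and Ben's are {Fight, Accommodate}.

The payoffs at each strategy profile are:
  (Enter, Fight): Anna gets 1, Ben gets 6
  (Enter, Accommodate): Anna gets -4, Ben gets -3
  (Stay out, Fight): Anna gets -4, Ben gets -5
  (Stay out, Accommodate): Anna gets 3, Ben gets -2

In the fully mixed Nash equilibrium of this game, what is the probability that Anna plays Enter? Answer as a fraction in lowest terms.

1/4

Let r be the probability that Anna plays Enter. In a completely mixed equilibrium, Ben must be indifferent between Fight and Accommodate.
Ben's expected payoff from Fight is 6r − 5(1−r); from Accommodate it is −3r − 2(1−r).
Setting these equal: 11r − 5 = −r − 2, so r = 1/4.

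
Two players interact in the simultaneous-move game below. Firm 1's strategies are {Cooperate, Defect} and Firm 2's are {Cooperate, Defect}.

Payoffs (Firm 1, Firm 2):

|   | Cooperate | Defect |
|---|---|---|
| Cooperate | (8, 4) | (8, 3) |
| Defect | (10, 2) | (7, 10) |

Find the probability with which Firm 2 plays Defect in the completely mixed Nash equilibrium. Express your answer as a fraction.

2/3

Let c be the probability that Firm 2 plays Cooperate. In a completely mixed equilibrium, Firm 1 must be indifferent between Cooperate and Defect.
Firm 1's expected payoff from Cooperate is 8c + 8(1−c); from Defect it is 10c + 7(1−c).
Setting these equal: 8 = 3c + 7, so c = 1/3.
Therefore Firm 2 plays Defect with probability 1 − 1/3 = 2/3.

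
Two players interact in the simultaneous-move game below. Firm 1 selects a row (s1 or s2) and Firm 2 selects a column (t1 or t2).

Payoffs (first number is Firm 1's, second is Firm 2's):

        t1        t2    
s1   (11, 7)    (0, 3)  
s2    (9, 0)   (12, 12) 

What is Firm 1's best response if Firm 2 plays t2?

s2

Against t2, Firm 1 earns 0 from s1 and 12 from s2.
So s2 is the best response.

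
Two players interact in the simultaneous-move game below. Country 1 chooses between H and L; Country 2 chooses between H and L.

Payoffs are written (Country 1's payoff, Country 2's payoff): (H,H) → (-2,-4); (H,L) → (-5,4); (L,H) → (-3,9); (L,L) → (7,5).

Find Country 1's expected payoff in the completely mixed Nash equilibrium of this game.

-29/13

First find y, the probability Country 2 plays H, from Country 1's indifference between H and L: −2y − 5(1−y) = −3y + 7(1−y), giving y = 12/13.
Since Country 1 is indifferent in equilibrium, Country 1's expected payoff equals the payoff from either row against (12/13, 1/13). Using H: −2(12/13) − 5(1/13) = -29/13.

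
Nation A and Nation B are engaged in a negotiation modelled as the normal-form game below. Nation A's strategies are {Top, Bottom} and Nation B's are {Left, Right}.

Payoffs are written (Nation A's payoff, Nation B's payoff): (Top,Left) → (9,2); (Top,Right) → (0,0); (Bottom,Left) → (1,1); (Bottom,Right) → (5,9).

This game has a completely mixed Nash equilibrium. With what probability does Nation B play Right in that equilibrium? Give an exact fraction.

8/13

Let c be the probability that Nation B plays Left. In a completely mixed equilibrium, Nation A must be indifferent between Top and Bottom.
Nation A's expected payoff from Top is 9c; from Bottom it is c + 5(1−c).
Setting these equal: 9c = −4c + 5, so c = 5/13.
Therefore Nation B plays Right with probability 1 − 5/13 = 8/13.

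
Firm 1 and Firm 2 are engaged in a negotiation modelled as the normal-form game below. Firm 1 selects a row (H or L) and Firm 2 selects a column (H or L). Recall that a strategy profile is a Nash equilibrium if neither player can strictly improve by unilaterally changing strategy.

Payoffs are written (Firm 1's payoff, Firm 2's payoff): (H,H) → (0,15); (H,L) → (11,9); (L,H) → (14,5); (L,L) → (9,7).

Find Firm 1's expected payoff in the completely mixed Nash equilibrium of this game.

First find y, the probability Firm 2 plays H, from Firm 1's indifference between H and L: 11(1−y) = 14y + 9(1−y), giving y = 1/8.
Since Firm 1 is indifferent in equilibrium, Firm 1's expected payoff equals the payoff from either row against (1/8, 7/8). Using H: 11(7/8) = 77/8.

77/8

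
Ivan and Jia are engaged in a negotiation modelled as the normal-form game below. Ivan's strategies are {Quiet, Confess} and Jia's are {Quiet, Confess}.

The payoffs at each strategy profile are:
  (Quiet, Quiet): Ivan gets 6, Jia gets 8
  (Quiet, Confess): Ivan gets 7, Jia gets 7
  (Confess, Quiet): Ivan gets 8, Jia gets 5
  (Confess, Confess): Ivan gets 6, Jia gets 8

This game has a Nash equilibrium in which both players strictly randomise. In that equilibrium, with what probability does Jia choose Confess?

2/3

Let c be the probability that Jia plays Quiet. In a completely mixed equilibrium, Ivan must be indifferent between Quiet and Confess.
Ivan's expected payoff from Quiet is 6c + 7(1−c); from Confess it is 8c + 6(1−c).
Setting these equal: −c + 7 = 2c + 6, so c = 1/3.
Therefore Jia plays Confess with probability 1 − 1/3 = 2/3.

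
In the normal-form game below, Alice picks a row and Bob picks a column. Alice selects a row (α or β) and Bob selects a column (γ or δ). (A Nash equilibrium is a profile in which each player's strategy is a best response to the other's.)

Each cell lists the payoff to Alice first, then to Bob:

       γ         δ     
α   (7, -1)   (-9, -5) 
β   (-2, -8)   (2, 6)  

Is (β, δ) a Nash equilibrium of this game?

At (β, δ), Alice earns 2; switching to α would give -9, so Alice has no profitable deviation.
Bob earns 6; switching to γ would give -8, so Bob has no profitable deviation.
Neither player can gain by a unilateral deviation, so this profile is a Nash equilibrium.

Yes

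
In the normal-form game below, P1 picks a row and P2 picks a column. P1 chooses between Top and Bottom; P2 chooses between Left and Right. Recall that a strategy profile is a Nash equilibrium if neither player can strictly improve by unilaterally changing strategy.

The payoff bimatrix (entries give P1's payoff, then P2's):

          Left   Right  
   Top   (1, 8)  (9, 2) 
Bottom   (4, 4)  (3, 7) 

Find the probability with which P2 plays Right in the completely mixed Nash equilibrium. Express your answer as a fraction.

1/3

Let q be the probability that P2 plays Left. In a completely mixed equilibrium, P1 must be indifferent between Top and Bottom.
P1's expected payoff from Top is q + 9(1−q); from Bottom it is 4q + 3(1−q).
Setting these equal: −8q + 9 = q + 3, so q = 2/3.
Therefore P2 plays Right with probability 1 − 2/3 = 1/3.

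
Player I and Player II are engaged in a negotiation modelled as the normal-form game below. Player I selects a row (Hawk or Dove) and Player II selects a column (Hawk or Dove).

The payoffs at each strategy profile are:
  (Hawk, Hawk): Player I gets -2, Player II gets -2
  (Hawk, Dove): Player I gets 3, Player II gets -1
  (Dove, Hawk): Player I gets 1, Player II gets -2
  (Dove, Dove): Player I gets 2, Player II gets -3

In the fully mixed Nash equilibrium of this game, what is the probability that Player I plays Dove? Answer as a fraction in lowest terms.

Let p be the probability that Player I plays Hawk. In a completely mixed equilibrium, Player II must be indifferent between Hawk and Dove.
Player II's expected payoff from Hawk is −2p − 2(1−p); from Dove it is −p − 3(1−p).
Setting these equal: -2 = 2p − 3, so p = 1/2.
Therefore Player I plays Dove with probability 1 − 1/2 = 1/2.

1/2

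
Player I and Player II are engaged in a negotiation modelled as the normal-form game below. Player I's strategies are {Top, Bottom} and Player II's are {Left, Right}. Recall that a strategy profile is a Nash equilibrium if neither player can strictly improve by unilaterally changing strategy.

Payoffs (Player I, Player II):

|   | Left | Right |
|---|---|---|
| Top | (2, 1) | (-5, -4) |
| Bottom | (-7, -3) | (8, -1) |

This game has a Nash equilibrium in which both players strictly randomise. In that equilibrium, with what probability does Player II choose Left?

13/22

Let y be the probability that Player II plays Left. In a completely mixed equilibrium, Player I must be indifferent between Top and Bottom.
Player I's expected payoff from Top is 2y − 5(1−y); from Bottom it is −7y + 8(1−y).
Setting these equal: 7y − 5 = −15y + 8, so y = 13/22.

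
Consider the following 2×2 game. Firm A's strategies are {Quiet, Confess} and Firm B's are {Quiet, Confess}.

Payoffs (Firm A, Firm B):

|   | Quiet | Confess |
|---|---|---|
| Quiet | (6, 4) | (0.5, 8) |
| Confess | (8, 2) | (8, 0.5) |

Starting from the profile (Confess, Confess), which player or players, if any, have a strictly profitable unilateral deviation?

Firm A at (Confess, Confess) earns 8; deviating to Quiet yields 0.5 — not better.
Firm B earns 0.5; deviating to Quiet yields 2 — a strict improvement.
Only Firm B has a strictly profitable deviation.

Firm B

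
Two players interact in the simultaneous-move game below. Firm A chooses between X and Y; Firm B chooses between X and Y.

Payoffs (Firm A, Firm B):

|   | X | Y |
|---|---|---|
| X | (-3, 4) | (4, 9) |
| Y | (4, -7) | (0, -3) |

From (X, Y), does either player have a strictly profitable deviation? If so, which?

Firm A at (X, Y) earns 4; deviating to Y yields 0 — not better.
Firm B earns 9; deviating to X yields 4 — not better.
Neither player can strictly improve; the profile is a Nash equilibrium.

Neither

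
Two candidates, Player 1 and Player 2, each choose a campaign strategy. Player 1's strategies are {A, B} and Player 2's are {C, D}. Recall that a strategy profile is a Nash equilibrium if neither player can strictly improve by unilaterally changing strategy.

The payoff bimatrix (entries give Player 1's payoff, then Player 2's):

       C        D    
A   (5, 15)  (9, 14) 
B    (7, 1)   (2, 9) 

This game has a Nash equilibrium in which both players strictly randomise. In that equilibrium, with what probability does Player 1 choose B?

Let p be the probability that Player 1 plays A. In a completely mixed equilibrium, Player 2 must be indifferent between C and D.
Player 2's expected payoff from C is 15p + (1−p); from D it is 14p + 9(1−p).
Setting these equal: 14p + 1 = 5p + 9, so p = 8/9.
Therefore Player 1 plays B with probability 1 − 8/9 = 1/9.

1/9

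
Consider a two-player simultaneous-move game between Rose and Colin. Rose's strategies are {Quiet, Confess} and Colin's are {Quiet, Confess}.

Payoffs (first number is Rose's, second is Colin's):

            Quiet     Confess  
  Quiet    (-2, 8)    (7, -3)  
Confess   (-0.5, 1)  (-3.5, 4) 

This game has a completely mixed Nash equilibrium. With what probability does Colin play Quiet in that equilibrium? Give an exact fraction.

Let q be the probability that Colin plays Quiet. In a completely mixed equilibrium, Rose must be indifferent between Quiet and Confess.
Rose's expected payoff from Quiet is −2q + 7(1−q); from Confess it is −0.5q − 3.5(1−q).
Setting these equal: −9q + 7 = 3q − 3.5, so q = 7/8.

7/8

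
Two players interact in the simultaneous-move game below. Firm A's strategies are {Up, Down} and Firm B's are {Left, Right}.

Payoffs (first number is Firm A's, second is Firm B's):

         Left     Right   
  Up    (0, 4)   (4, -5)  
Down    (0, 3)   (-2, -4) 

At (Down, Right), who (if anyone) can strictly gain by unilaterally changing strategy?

Both

Firm A at (Down, Right) earns -2; deviating to Up yields 4 — a strict improvement.
Firm B earns -4; deviating to Left yields 3 — a strict improvement.
Both Firm A and Firm B have strictly profitable deviations.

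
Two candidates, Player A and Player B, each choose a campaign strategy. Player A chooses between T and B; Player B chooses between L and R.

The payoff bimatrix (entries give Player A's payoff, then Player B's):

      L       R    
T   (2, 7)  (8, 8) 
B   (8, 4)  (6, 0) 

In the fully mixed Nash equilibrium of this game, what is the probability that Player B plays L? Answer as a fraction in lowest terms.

Let q be the probability that Player B plays L. In a completely mixed equilibrium, Player A must be indifferent between T and B.
Player A's expected payoff from T is 2q + 8(1−q); from B it is 8q + 6(1−q).
Setting these equal: −6q + 8 = 2q + 6, so q = 1/4.

1/4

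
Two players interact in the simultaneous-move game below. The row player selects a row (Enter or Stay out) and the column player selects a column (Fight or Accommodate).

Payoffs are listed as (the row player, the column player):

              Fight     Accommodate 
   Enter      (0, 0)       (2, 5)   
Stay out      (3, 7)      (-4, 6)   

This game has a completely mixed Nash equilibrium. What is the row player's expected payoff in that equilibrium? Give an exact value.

First find q, the probability the column player plays Fight, from the row player's indifference between Enter and Stay out: 2(1−q) = 3q − 4(1−q), giving q = 2/3.
Since the row player is indifferent in equilibrium, the row player's expected payoff equals the payoff from either row against (2/3, 1/3). Using Enter: 2(1/3) = 2/3.

2/3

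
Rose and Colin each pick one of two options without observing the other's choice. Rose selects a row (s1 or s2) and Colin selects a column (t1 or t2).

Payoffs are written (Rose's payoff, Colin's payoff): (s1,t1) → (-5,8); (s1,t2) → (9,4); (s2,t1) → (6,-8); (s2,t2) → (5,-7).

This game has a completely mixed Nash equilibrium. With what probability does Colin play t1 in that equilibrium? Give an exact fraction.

Let c be the probability that Colin plays t1. In a completely mixed equilibrium, Rose must be indifferent between s1 and s2.
Rose's expected payoff from s1 is −5c + 9(1−c); from s2 it is 6c + 5(1−c).
Setting these equal: −14c + 9 = c + 5, so c = 4/15.

4/15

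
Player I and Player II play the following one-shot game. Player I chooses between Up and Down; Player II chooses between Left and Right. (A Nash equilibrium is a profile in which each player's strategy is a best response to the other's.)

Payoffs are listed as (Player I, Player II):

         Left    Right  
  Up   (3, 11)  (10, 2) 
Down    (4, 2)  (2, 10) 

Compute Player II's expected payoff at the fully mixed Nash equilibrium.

First find p, the probability Player I plays Up, from Player II's indifference between Left and Right: 11p + 2(1−p) = 2p + 10(1−p), giving p = 8/17.
Since Player II is indifferent in equilibrium, Player II's expected payoff equals the payoff from either column against (8/17, 9/17). Using Left: 11(8/17) + 2(9/17) = 106/17.

106/17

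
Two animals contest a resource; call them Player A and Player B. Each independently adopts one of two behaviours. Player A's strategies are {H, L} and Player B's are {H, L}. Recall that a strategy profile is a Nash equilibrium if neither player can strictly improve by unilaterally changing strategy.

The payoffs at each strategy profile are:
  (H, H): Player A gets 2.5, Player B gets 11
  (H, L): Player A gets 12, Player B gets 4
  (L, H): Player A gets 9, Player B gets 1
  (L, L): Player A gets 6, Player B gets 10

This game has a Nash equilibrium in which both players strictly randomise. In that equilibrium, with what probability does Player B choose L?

13/25

Let q be the probability that Player B plays H. In a completely mixed equilibrium, Player A must be indifferent between H and L.
Player A's expected payoff from H is 2.5q + 12(1−q); from L it is 9q + 6(1−q).
Setting these equal: −9.5q + 12 = 3q + 6, so q = 12/25.
Therefore Player B plays L with probability 1 − 12/25 = 13/25.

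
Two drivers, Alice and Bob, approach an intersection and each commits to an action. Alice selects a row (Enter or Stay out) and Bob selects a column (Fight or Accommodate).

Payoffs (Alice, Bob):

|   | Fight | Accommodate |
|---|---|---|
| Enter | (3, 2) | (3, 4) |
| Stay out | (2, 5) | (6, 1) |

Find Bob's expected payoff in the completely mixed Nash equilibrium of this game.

First find x, the probability Alice plays Enter, from Bob's indifference between Fight and Accommodate: 2x + 5(1−x) = 4x + (1−x), giving x = 2/3.
Since Bob is indifferent in equilibrium, Bob's expected payoff equals the payoff from either column against (2/3, 1/3). Using Fight: 2(2/3) + 5(1/3) = 3.

3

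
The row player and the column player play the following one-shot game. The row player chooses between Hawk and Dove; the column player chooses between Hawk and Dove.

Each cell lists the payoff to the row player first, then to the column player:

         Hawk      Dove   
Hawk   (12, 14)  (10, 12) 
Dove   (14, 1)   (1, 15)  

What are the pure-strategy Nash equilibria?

(Hawk, Hawk): the row player prefers Dove (14 > 12) — not an equilibrium.
(Hawk, Dove): the column player prefers Hawk (14 > 12) — not an equilibrium.
(Dove, Hawk): the column player prefers Dove (15 > 1) — not an equilibrium.
(Dove, Dove): the row player prefers Hawk (10 > 1) — not an equilibrium.

none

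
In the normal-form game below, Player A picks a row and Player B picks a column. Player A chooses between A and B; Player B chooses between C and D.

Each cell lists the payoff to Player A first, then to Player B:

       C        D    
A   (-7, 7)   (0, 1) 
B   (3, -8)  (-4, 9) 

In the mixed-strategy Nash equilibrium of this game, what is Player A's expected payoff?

First find q, the probability Player B plays C, from Player A's indifference between A and B: −7q = 3q − 4(1−q), giving q = 2/7.
Since Player A is indifferent in equilibrium, Player A's expected payoff equals the payoff from either row against (2/7, 5/7). Using A: −7(2/7) = -2.

-2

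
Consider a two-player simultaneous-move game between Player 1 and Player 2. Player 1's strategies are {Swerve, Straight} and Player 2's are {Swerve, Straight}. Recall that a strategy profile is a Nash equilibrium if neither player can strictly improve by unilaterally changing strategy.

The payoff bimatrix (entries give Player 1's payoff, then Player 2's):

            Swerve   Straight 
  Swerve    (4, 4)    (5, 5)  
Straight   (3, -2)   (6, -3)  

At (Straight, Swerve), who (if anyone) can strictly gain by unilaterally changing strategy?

Player 1

Player 1 at (Straight, Swerve) earns 3; deviating to Swerve yields 4 — a strict improvement.
Player 2 earns -2; deviating to Straight yields -3 — not better.
Only Player 1 has a strictly profitable deviation.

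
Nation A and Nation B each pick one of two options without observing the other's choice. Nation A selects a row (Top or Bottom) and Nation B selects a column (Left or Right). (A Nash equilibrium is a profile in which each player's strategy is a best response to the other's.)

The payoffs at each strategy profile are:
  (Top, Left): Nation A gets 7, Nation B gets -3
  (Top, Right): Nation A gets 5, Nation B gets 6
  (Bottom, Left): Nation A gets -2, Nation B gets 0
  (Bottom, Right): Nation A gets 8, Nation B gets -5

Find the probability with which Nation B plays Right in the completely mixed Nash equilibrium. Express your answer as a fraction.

3/4

Let q be the probability that Nation B plays Left. In a completely mixed equilibrium, Nation A must be indifferent between Top and Bottom.
Nation A's expected payoff from Top is 7q + 5(1−q); from Bottom it is −2q + 8(1−q).
Setting these equal: 2q + 5 = −10q + 8, so q = 1/4.
Therefore Nation B plays Right with probability 1 − 1/4 = 3/4.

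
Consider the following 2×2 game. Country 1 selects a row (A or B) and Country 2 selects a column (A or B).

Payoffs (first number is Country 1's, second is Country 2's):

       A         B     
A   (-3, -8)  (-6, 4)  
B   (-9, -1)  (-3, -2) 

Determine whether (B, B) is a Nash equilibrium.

No

At (B, B), Country 1 earns -3; switching to A would give -6, so Country 1 has no profitable deviation.
Country 2 earns -2; switching to A would give -1, so Country 2 would deviate.
Since at least one player can profitably deviate, this is not a Nash equilibrium.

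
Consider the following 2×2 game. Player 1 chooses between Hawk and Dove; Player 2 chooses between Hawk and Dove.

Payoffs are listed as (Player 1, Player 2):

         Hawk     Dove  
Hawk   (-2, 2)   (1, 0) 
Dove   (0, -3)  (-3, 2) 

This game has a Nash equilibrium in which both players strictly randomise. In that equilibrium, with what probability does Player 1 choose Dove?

2/7

Let r be the probability that Player 1 plays Hawk. In a completely mixed equilibrium, Player 2 must be indifferent between Hawk and Dove.
Player 2's expected payoff from Hawk is 2r − 3(1−r); from Dove it is 2(1−r).
Setting these equal: 5r − 3 = −2r + 2, so r = 5/7.
Therefore Player 1 plays Dove with probability 1 − 5/7 = 2/7.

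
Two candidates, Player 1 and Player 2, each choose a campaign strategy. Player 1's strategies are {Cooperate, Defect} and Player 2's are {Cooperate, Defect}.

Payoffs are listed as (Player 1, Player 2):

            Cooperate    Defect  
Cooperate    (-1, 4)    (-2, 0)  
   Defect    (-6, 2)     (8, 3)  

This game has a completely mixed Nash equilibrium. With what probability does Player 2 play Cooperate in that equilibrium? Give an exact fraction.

Let c be the probability that Player 2 plays Cooperate. In a completely mixed equilibrium, Player 1 must be indifferent between Cooperate and Defect.
Player 1's expected payoff from Cooperate is −c − 2(1−c); from Defect it is −6c + 8(1−c).
Setting these equal: c − 2 = −14c + 8, so c = 2/3.

2/3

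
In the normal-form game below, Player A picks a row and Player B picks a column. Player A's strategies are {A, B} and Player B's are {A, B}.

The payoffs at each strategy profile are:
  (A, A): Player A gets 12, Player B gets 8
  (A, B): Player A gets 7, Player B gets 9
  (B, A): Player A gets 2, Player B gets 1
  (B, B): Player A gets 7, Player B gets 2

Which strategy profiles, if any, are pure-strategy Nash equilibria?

(A, B) and (B, B)

(A, A): Player B prefers B (9 > 8) — not an equilibrium.
(A, B): Player A gets 7 ≥ 7 from B, and Player B gets 9 ≥ 8 from A — Nash equilibrium.
(B, A): Player A prefers A (12 > 2); Player B prefers B (2 > 1) — not an equilibrium.
(B, B): Player A gets 7 ≥ 7 from A, and Player B gets 2 ≥ 1 from A — Nash equilibrium.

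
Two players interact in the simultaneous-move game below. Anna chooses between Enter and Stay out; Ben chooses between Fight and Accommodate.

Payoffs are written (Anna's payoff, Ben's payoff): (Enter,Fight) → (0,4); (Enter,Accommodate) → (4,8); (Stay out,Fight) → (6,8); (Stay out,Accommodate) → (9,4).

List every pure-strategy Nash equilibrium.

(Stay out, Fight)

(Enter, Fight): Anna prefers Stay out (6 > 0); Ben prefers Accommodate (8 > 4) — not an equilibrium.
(Enter, Accommodate): Anna prefers Stay out (9 > 4) — not an equilibrium.
(Stay out, Fight): Anna gets 6 ≥ 0 from Enter, and Ben gets 8 ≥ 4 from Accommodate — Nash equilibrium.
(Stay out, Accommodate): Ben prefers Fight (8 > 4) — not an equilibrium.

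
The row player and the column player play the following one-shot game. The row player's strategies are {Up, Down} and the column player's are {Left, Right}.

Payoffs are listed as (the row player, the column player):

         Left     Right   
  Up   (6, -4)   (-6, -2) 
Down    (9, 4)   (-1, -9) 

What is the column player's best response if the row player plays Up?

Right

Against Up, the column player earns -4 from Left and -2 from Right.
So Right is the best response.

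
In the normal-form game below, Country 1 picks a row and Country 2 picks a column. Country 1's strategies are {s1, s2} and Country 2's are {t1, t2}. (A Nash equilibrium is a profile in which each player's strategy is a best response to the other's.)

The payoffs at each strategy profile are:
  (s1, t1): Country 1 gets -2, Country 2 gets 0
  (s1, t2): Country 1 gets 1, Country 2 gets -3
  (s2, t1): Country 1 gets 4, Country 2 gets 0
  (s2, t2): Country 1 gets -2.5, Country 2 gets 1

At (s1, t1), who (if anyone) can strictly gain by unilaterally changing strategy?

Country 1 at (s1, t1) earns -2; deviating to s2 yields 4 — a strict improvement.
Country 2 earns 0; deviating to t2 yields -3 — not better.
Only Country 1 has a strictly profitable deviation.

Country 1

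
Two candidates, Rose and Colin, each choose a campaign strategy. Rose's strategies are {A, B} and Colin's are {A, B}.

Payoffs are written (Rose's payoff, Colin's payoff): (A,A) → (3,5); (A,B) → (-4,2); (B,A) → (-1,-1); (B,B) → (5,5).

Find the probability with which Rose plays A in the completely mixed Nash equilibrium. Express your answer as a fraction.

Let r be the probability that Rose plays A. In a completely mixed equilibrium, Colin must be indifferent between A and B.
Colin's expected payoff from A is 5r − (1−r); from B it is 2r + 5(1−r).
Setting these equal: 6r − 1 = −3r + 5, so r = 2/3.

2/3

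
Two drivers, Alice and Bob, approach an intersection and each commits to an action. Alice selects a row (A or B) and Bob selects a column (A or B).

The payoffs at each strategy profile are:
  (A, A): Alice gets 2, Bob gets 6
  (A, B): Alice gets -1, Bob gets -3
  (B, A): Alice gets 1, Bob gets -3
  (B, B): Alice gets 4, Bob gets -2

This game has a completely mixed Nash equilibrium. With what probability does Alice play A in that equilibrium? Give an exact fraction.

Let x be the probability that Alice plays A. In a completely mixed equilibrium, Bob must be indifferent between A and B.
Bob's expected payoff from A is 6x − 3(1−x); from B it is −3x − 2(1−x).
Setting these equal: 9x − 3 = −x − 2, so x = 1/10.

1/10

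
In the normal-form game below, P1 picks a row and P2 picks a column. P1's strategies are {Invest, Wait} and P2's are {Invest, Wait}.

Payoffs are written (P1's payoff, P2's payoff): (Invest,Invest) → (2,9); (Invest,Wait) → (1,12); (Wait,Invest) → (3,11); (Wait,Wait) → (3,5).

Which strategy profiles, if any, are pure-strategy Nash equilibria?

(Wait, Invest)

(Invest, Invest): P1 prefers Wait (3 > 2); P2 prefers Wait (12 > 9) — not an equilibrium.
(Invest, Wait): P1 prefers Wait (3 > 1) — not an equilibrium.
(Wait, Invest): P1 gets 3 ≥ 2 from Invest, and P2 gets 11 ≥ 5 from Wait — Nash equilibrium.
(Wait, Wait): P2 prefers Invest (11 > 5) — not an equilibrium.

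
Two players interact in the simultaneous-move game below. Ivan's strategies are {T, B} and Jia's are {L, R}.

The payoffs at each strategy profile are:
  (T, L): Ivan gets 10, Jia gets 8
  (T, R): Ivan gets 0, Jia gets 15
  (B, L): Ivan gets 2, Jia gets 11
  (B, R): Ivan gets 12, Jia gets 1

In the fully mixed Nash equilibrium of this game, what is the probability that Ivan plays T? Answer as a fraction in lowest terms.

Let x be the probability that Ivan plays T. In a completely mixed equilibrium, Jia must be indifferent between L and R.
Jia's expected payoff from L is 8x + 11(1−x); from R it is 15x + (1−x).
Setting these equal: −3x + 11 = 14x + 1, so x = 10/17.

10/17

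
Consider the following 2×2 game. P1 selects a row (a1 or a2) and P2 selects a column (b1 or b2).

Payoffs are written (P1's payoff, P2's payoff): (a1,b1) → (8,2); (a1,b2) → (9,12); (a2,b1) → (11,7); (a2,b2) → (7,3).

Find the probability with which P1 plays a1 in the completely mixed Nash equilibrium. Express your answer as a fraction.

2/7

Let r be the probability that P1 plays a1. In a completely mixed equilibrium, P2 must be indifferent between b1 and b2.
P2's expected payoff from b1 is 2r + 7(1−r); from b2 it is 12r + 3(1−r).
Setting these equal: −5r + 7 = 9r + 3, so r = 2/7.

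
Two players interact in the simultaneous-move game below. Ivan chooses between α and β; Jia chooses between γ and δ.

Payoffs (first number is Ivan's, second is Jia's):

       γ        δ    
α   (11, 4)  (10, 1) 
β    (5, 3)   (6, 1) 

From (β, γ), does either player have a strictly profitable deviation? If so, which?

Ivan

Ivan at (β, γ) earns 5; deviating to α yields 11 — a strict improvement.
Jia earns 3; deviating to δ yields 1 — not better.
Only Ivan has a strictly profitable deviation.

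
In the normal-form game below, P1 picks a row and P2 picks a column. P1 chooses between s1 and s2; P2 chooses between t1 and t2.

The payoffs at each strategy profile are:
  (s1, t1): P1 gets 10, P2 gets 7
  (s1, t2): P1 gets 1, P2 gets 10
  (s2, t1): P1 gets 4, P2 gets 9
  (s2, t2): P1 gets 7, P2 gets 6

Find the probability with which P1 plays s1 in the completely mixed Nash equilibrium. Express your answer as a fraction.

1/2

Let r be the probability that P1 plays s1. In a completely mixed equilibrium, P2 must be indifferent between t1 and t2.
P2's expected payoff from t1 is 7r + 9(1−r); from t2 it is 10r + 6(1−r).
Setting these equal: −2r + 9 = 4r + 6, so r = 1/2.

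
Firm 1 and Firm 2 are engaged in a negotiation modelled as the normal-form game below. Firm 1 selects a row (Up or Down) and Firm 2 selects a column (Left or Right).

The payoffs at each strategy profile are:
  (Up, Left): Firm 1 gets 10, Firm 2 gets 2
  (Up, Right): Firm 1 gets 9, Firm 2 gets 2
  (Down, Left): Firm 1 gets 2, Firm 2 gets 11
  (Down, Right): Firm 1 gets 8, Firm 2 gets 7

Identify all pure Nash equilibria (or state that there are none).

(Up, Left) and (Up, Right)

(Up, Left): Firm 1 gets 10 ≥ 2 from Down, and Firm 2 gets 2 ≥ 2 from Right — Nash equilibrium.
(Up, Right): Firm 1 gets 9 ≥ 8 from Down, and Firm 2 gets 2 ≥ 2 from Left — Nash equilibrium.
(Down, Left): Firm 1 prefers Up (10 > 2) — not an equilibrium.
(Down, Right): Firm 1 prefers Up (9 > 8); Firm 2 prefers Left (11 > 7) — not an equilibrium.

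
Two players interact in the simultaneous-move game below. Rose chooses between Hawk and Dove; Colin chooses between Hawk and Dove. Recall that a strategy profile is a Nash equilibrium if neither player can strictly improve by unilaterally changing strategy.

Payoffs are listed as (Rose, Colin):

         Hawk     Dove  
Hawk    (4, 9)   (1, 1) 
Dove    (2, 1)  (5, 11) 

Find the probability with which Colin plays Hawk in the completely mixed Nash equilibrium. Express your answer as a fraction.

2/3

Let q be the probability that Colin plays Hawk. In a completely mixed equilibrium, Rose must be indifferent between Hawk and Dove.
Rose's expected payoff from Hawk is 4q + (1−q); from Dove it is 2q + 5(1−q).
Setting these equal: 3q + 1 = −3q + 5, so q = 2/3.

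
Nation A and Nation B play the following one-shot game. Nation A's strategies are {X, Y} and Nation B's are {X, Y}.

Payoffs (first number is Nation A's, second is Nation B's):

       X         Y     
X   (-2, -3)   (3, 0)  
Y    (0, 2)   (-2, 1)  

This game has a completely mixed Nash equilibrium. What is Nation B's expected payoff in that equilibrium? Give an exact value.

First find p, the probability Nation A plays X, from Nation B's indifference between X and Y: −3p + 2(1−p) = (1−p), giving p = 1/4.
Since Nation B is indifferent in equilibrium, Nation B's expected payoff equals the payoff from either column against (1/4, 3/4). Using X: −3(1/4) + 2(3/4) = 3/4.

3/4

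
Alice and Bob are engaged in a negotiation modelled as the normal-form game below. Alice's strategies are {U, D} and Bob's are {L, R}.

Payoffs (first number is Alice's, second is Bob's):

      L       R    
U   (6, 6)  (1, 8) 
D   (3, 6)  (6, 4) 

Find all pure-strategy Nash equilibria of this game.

(U, L): Bob prefers R (8 > 6) — not an equilibrium.
(U, R): Alice prefers D (6 > 1) — not an equilibrium.
(D, L): Alice prefers U (6 > 3) — not an equilibrium.
(D, R): Bob prefers L (6 > 4) — not an equilibrium.

none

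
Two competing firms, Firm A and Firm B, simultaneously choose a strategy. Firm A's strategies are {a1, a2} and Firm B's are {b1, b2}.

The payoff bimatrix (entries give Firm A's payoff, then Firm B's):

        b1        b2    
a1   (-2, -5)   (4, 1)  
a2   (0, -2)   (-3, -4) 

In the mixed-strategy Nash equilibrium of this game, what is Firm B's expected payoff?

-11/4

First find x, the probability Firm A plays a1, from Firm B's indifference between b1 and b2: −5x − 2(1−x) = x − 4(1−x), giving x = 1/4.
Since Firm B is indifferent in equilibrium, Firm B's expected payoff equals the payoff from either column against (1/4, 3/4). Using b1: −5(1/4) − 2(3/4) = -11/4.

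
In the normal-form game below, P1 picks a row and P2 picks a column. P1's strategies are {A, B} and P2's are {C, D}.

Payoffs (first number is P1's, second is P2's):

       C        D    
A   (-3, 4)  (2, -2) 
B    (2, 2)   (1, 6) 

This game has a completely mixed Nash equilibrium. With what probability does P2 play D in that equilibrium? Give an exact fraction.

5/6

Let y be the probability that P2 plays C. In a completely mixed equilibrium, P1 must be indifferent between A and B.
P1's expected payoff from A is −3y + 2(1−y); from B it is 2y + (1−y).
Setting these equal: −5y + 2 = y + 1, so y = 1/6.
Therefore P2 plays D with probability 1 − 1/6 = 5/6.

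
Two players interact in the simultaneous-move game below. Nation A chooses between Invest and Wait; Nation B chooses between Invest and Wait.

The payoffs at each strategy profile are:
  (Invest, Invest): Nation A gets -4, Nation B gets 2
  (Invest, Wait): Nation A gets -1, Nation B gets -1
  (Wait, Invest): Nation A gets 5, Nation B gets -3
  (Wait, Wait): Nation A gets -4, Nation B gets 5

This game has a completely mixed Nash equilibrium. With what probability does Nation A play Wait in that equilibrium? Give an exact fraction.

3/11

Let p be the probability that Nation A plays Invest. In a completely mixed equilibrium, Nation B must be indifferent between Invest and Wait.
Nation B's expected payoff from Invest is 2p − 3(1−p); from Wait it is −p + 5(1−p).
Setting these equal: 5p − 3 = −6p + 5, so p = 8/11.
Therefore Nation A plays Wait with probability 1 − 8/11 = 3/11.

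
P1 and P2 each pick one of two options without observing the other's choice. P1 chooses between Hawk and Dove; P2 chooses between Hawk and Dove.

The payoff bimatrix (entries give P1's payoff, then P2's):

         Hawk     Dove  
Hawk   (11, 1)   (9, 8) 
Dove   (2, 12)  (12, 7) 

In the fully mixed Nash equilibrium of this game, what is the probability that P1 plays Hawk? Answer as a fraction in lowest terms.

5/12

Let x be the probability that P1 plays Hawk. In a completely mixed equilibrium, P2 must be indifferent between Hawk and Dove.
P2's expected payoff from Hawk is x + 12(1−x); from Dove it is 8x + 7(1−x).
Setting these equal: −11x + 12 = x + 7, so x = 5/12.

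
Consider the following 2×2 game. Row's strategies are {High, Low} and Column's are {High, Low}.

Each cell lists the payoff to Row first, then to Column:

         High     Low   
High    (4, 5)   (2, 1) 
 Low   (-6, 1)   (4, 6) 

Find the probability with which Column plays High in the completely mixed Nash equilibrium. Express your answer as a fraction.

Let q be the probability that Column plays High. In a completely mixed equilibrium, Row must be indifferent between High and Low.
Row's expected payoff from High is 4q + 2(1−q); from Low it is −6q + 4(1−q).
Setting these equal: 2q + 2 = −10q + 4, so q = 1/6.

1/6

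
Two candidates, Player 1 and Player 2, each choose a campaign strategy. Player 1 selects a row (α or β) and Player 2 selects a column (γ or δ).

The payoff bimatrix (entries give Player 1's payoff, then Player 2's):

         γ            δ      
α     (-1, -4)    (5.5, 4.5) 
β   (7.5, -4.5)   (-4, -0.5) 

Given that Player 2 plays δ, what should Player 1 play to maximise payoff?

α

Against δ, Player 1 earns 5.5 from α and -4 from β.
So α is the best response.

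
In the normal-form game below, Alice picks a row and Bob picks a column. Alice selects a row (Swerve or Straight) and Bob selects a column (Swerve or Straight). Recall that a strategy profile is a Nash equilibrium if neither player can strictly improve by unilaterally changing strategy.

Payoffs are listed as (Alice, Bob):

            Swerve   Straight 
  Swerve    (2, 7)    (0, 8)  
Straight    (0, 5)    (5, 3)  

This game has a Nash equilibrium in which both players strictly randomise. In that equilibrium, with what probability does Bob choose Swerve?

5/7

Let y be the probability that Bob plays Swerve. In a completely mixed equilibrium, Alice must be indifferent between Swerve and Straight.
Alice's expected payoff from Swerve is 2y; from Straight it is 5(1−y).
Setting these equal: 2y = −5y + 5, so y = 5/7.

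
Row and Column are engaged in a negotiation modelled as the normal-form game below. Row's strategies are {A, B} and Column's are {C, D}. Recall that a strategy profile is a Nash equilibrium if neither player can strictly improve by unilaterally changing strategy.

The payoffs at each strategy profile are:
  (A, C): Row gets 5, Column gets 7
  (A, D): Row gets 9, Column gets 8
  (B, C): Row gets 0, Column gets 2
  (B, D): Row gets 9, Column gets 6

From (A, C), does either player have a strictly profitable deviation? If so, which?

Row at (A, C) earns 5; deviating to B yields 0 — not better.
Column earns 7; deviating to D yields 8 — a strict improvement.
Only Column has a strictly profitable deviation.

Column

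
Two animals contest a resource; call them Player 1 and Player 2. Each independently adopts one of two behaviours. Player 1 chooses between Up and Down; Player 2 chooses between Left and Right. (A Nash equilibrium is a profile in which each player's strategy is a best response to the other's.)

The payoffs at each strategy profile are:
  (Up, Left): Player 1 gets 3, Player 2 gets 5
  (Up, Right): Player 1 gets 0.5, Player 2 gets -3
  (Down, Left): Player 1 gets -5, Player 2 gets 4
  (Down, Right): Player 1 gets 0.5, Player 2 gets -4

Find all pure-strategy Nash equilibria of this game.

(Up, Left)

(Up, Left): Player 1 gets 3 ≥ -5 from Down, and Player 2 gets 5 ≥ -3 from Right — Nash equilibrium.
(Up, Right): Player 2 prefers Left (5 > -3) — not an equilibrium.
(Down, Left): Player 1 prefers Up (3 > -5) — not an equilibrium.
(Down, Right): Player 2 prefers Left (4 > -4) — not an equilibrium.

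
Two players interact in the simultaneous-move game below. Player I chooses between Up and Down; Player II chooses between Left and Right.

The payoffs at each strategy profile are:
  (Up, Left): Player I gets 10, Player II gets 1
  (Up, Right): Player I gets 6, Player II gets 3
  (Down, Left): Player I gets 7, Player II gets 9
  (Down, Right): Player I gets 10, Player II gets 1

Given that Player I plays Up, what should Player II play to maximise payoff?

Against Up, Player II earns 1 from Left and 3 from Right.
So Right is the best response.

Right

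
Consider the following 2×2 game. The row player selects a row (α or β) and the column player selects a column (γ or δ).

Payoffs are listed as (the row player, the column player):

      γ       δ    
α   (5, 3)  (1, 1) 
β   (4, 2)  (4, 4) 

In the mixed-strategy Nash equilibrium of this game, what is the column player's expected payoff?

5/2

First find p, the probability the row player plays α, from the column player's indifference between γ and δ: 3p + 2(1−p) = p + 4(1−p), giving p = 1/2.
Since the column player is indifferent in equilibrium, the column player's expected payoff equals the payoff from either column against (1/2, 1/2). Using γ: 3(1/2) + 2(1/2) = 5/2.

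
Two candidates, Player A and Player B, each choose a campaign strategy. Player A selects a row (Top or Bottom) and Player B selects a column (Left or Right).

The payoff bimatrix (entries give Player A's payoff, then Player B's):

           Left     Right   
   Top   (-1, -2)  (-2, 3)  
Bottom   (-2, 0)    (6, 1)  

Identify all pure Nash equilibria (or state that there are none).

(Bottom, Right)

(Top, Left): Player B prefers Right (3 > -2) — not an equilibrium.
(Top, Right): Player A prefers Bottom (6 > -2) — not an equilibrium.
(Bottom, Left): Player A prefers Top (-1 > -2); Player B prefers Right (1 > 0) — not an equilibrium.
(Bottom, Right): Player A gets 6 ≥ -2 from Top, and Player B gets 1 ≥ 0 from Left — Nash equilibrium.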